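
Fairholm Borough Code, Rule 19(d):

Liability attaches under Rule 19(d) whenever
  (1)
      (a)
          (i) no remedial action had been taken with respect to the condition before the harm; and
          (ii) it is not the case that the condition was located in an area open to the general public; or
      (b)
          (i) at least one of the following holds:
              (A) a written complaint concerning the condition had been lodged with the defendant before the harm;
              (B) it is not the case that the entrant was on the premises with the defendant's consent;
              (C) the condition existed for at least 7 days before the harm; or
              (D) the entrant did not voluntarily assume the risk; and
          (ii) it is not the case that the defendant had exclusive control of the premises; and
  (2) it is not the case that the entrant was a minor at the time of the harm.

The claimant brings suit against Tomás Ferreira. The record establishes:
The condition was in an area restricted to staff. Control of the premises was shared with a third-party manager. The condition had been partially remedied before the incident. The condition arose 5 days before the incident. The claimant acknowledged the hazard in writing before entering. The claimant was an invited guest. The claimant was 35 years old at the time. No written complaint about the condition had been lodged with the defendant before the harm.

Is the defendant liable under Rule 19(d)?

(i) no remedial action — not met.
(ii) not (public area) — satisfied.
(a) = F AND T = false.
(A) complaint lodged — not met.
(B) not (consent to enter) — fails.
(C) condition ≥7 days old — not satisfied.
(D) no assumed risk — fails.
(i): F OR F OR F OR F → false.
(ii) not (exclusive control) — met.
(b): F AND T → false.
(1) = F OR F = false.
(2) not (entrant a minor) — holds.
So Overall is not satisfied (F AND T).

No — not liable.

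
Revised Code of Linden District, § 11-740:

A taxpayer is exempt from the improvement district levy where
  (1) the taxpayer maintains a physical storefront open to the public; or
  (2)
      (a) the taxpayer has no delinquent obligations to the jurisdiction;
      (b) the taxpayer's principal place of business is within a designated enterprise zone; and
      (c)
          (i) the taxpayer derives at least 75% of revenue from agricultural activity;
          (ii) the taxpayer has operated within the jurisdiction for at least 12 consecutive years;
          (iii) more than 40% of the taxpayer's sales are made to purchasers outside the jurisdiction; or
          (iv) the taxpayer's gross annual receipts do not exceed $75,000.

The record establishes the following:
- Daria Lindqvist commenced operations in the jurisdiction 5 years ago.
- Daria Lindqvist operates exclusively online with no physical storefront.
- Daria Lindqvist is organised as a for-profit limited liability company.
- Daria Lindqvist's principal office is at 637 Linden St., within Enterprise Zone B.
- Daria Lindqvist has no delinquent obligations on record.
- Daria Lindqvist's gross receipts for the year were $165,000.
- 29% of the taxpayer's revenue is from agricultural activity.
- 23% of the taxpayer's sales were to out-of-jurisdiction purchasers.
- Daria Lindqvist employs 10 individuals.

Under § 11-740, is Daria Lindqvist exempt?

No — not exempt.

(1) has storefront — fails.
(a) no delinquency — satisfied.
(b) in enterprise zone — satisfied.
(i) ≥75% agricultural — fails.
(ii) ≥ 12 yrs in jurisdiction — fails.
(iii) >40% out-of-jur. sales — not met.
(iv) receipts ≤ $75,000 — not satisfied.
(c): F OR F OR F OR F → false.
So (2) is not satisfied (T AND T AND F).
Overall = F OR F = false.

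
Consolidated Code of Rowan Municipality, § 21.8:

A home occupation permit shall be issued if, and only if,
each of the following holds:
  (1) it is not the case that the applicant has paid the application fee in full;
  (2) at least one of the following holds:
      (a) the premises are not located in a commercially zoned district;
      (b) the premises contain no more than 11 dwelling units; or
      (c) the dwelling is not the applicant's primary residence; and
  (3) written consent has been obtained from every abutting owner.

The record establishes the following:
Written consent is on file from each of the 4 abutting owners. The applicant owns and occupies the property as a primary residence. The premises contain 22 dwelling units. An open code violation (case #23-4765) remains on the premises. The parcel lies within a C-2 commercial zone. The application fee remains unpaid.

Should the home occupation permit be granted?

No — denied.

(1) not (fee paid) — met.
(a) not (commercially zoned) — not met.
(b) ≤ 11 units — not met.
(c) not (primary residence) — fails.
So (2) is not satisfied (F OR F OR F).
(3) all abutters consent — holds.
Overall: T AND F AND T → false.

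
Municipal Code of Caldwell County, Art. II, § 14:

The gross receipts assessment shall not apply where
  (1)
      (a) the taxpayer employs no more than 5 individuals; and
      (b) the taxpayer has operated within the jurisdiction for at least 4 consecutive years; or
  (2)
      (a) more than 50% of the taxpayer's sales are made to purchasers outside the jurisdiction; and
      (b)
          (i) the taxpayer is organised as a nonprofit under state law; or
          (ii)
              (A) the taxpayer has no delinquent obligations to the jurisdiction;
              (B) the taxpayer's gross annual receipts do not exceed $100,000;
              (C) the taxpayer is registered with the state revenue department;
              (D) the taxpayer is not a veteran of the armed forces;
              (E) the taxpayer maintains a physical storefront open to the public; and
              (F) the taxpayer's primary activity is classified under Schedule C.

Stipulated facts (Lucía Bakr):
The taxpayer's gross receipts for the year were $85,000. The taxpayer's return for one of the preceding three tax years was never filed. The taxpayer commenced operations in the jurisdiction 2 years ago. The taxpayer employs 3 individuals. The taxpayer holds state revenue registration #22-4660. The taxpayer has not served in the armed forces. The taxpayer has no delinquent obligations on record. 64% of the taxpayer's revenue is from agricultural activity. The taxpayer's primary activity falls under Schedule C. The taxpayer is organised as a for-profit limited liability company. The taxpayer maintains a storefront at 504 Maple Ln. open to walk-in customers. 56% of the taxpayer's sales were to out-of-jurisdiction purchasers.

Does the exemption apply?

Yes — exempt.

(a) ≤ 5 employees — holds.
(b) ≥ 4 yrs in jurisdiction — not met.
(1): T AND F → false.
(a) >50% out-of-jur. sales — met.
(i) nonprofit — fails.
(A) no delinquency — holds.
(B) receipts ≤ $100,000 — satisfied.
(C) state-registered — holds.
(D) not (veteran) — met.
(E) has storefront — met.
(F) Schedule C activity — satisfied.
(ii): T AND T AND T AND T AND T AND T → true.
(b) = F OR T = true.
(2) = T AND T = true.
Overall = F OR T = true.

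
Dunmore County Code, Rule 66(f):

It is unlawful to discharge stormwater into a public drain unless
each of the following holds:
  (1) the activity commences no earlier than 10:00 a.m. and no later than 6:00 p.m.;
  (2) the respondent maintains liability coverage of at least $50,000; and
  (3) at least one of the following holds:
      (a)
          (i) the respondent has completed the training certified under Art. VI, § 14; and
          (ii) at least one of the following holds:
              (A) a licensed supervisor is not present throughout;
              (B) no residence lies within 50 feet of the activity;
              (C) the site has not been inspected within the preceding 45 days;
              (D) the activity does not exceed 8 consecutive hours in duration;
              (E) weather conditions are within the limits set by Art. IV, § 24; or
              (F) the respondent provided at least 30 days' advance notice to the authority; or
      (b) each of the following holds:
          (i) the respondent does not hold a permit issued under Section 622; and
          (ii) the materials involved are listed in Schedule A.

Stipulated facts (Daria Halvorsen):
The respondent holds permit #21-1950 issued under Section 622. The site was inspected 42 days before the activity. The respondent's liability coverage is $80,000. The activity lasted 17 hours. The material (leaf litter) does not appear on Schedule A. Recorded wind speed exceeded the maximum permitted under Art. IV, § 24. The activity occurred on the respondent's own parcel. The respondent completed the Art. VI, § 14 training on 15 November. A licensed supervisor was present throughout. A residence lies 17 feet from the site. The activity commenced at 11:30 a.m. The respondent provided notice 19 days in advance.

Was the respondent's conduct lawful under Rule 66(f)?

(1) start within hours — holds.
(2) coverage ≥ $50,000 — met.
(i) training certified — satisfied.
(A) not (supervisor present) — not met.
(B) no residence in 50 ft — not met.
(C) not (site inspected) — not met.
(D) ≤ 8 hrs duration — not met.
(E) weather ok — not met.
(F) ≥30 days' notice — fails.
(ii) = F OR F OR F OR F OR F OR F = false.
(a) = T AND F = false.
(i) not (holds permit) — fails.
(ii) Schedule A material — not satisfied.
(b): F AND F → false.
So (3) is not satisfied (F OR F).
Overall = T AND T AND F = false.

No — unlawful.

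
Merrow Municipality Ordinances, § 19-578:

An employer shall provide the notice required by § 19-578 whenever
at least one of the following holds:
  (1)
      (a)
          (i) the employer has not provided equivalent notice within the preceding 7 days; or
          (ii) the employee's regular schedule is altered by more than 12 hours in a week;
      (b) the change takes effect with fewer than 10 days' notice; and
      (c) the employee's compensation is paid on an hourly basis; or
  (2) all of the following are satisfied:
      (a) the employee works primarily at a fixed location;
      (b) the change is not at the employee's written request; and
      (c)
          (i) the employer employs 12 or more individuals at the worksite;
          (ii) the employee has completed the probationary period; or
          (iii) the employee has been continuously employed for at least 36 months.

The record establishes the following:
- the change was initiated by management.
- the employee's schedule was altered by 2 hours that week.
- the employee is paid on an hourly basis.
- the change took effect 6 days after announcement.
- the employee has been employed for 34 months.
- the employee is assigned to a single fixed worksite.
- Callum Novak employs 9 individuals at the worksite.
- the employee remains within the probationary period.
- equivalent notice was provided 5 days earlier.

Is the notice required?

(i) no recent notice — fails.
(ii) schedule shift > 12h — fails.
(a): F OR F → false.
(b) < 10 days' notice — satisfied.
(c) hourly-paid — met.
(1) = F AND T AND T = false.
(a) fixed location — met.
(b) not employee-requested — met.
(i) ≥ 12 at site — not met.
(ii) past probation — not satisfied.
(iii) tenure ≥ 36 mo. — not met.
(c) = F OR F OR F = false.
(2) = T AND T AND F = false.
So Overall is not satisfied (F OR F).

No — not required.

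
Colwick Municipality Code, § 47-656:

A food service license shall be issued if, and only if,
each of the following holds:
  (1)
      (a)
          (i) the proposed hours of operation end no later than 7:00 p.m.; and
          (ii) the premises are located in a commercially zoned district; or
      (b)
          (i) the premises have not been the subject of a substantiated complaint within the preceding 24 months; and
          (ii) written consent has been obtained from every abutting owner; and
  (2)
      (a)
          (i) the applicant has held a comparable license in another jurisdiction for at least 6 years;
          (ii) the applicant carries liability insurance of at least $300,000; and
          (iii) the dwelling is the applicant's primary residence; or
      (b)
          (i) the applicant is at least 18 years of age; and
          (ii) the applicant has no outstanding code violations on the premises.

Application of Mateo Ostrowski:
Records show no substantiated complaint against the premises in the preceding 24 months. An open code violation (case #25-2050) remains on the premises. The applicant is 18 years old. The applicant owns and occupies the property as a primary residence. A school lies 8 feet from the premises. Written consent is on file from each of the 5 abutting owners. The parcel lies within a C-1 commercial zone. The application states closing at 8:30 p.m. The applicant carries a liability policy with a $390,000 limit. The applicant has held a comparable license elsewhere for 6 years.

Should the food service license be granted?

Yes — granted.

(i) closes by 7 p.m. — not met.
(ii) commercially zoned — met.
(a) = F AND T = false.
(i) no complaint in 24 mo. — satisfied.
(ii) all abutters consent — holds.
(b) = T AND T = true.
So (1) is satisfied (F OR T).
(i) prior license ≥ 6 yr — met.
(ii) insurance ≥ $300,000 — satisfied.
(iii) primary residence — met.
(a) = T AND T AND T = true.
(i) age ≥ 18 — holds.
(ii) no code violations — not met.
(b) = T AND F = false.
So (2) is satisfied (T OR F).
Overall = T AND T = true.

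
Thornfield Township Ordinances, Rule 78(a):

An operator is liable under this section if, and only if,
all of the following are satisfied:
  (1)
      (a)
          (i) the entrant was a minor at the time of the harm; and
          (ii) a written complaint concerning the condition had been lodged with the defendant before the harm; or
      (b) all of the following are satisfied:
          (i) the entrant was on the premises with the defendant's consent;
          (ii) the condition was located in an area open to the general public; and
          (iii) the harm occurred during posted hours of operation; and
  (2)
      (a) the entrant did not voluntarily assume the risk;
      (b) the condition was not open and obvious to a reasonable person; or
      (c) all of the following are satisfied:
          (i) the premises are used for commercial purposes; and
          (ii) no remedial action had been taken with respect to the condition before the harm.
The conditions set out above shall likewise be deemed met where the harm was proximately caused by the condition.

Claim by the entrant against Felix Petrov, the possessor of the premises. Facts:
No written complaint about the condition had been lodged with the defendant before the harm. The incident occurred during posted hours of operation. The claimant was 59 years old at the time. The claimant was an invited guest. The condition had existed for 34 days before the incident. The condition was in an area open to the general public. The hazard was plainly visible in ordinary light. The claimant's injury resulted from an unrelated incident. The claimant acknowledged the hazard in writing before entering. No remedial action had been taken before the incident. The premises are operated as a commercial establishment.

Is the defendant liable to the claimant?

Yes — liable.

(i) entrant a minor — not met.
(ii) complaint lodged — not satisfied.
So (a) is not satisfied (F AND F).
(i) consent to enter — met.
(ii) public area — satisfied.
(iii) during posted hours — met.
(b): T AND T AND T → true.
(1) = F OR T = true.
(a) no assumed risk — not met.
(b) not open/obvious — not met.
(i) commercial use — satisfied.
(ii) no remedial action — met.
(c) = T AND T = true.
(2): F OR F OR T → true.
Overall = T AND T = true.
Exception (proximate cause) — not satisfied.
Result: main true OR exception false → true.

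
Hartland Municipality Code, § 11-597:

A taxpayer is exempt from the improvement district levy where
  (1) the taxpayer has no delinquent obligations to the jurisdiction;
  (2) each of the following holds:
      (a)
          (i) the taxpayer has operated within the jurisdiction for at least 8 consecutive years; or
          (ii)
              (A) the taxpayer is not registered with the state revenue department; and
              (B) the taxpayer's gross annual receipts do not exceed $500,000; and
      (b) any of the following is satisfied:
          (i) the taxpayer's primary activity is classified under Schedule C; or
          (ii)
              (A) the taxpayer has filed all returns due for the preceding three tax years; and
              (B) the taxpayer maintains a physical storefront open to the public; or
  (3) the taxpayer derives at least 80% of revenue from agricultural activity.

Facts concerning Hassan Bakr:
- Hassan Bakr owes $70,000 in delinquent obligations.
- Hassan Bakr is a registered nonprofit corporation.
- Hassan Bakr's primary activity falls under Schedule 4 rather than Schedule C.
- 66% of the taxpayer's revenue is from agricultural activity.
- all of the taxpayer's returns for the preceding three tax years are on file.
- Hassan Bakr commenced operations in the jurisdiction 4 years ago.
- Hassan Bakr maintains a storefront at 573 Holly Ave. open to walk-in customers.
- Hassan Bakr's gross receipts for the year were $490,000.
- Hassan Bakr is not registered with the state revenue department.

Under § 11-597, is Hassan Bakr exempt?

(1) no delinquency — not satisfied.
(i) ≥ 8 yrs in jurisdiction — not satisfied.
(A) not (state-registered) — satisfied.
(B) receipts ≤ $500,000 — satisfied.
(ii) = T AND T = true.
So (a) is satisfied (F OR T).
(i) Schedule C activity — not met.
(A) returns current — satisfied.
(B) has storefront — met.
(ii): T AND T → true.
(b): F OR T → true.
(2) = T AND T = true.
(3) ≥80% agricultural — not met.
Overall: F OR T OR F → true.

Yes — exempt.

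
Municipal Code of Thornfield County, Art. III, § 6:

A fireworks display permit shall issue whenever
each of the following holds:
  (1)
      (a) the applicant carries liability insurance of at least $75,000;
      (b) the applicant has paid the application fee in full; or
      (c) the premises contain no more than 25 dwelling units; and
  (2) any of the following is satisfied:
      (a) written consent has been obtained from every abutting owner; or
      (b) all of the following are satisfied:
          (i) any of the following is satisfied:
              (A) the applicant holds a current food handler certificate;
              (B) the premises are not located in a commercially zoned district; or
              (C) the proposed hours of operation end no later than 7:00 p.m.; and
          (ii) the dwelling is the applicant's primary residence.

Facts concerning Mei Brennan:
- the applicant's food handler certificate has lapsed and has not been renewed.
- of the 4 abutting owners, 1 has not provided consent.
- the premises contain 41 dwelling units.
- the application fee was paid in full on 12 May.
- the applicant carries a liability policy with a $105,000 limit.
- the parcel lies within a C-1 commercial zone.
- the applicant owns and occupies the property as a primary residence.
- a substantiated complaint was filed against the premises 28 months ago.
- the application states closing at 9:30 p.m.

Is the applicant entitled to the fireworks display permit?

No — denied.

(a) insurance ≥ $75,000 — satisfied.
(b) fee paid — met.
(c) ≤ 25 units — not satisfied.
(1) = T OR T OR F = true.
(a) all abutters consent — not satisfied.
(A) food handler cert. — not satisfied.
(B) not (commercially zoned) — not satisfied.
(C) closes by 7 p.m. — not satisfied.
(i): F OR F OR F → false.
(ii) primary residence — satisfied.
(b): F AND T → false.
So (2) is not satisfied (F OR F).
So Overall is not satisfied (T AND F).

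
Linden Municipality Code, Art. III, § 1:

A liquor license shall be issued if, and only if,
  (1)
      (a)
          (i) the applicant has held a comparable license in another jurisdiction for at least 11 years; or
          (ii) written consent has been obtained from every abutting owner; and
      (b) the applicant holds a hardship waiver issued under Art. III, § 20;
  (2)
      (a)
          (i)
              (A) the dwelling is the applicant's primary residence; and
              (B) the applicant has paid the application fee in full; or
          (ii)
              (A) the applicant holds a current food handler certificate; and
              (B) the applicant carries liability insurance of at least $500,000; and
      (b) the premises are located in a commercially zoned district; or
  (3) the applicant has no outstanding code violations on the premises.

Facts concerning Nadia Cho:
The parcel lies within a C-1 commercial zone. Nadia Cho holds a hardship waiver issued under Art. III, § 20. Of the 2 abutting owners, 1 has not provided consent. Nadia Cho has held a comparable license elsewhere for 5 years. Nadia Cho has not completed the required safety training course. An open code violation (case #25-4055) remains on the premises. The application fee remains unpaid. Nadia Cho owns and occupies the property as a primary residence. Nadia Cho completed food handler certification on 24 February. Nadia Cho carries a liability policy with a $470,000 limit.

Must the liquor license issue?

No — denied.

(i) prior license ≥ 11 yr — not met.
(ii) all abutters consent — not satisfied.
(a) = F OR F = false.
(b) hardship waiver — holds.
(1) = F AND T = false.
(A) primary residence — satisfied.
(B) fee paid — fails.
(i) = T AND F = false.
(A) food handler cert. — holds.
(B) insurance ≥ $500,000 — not satisfied.
So (ii) is not satisfied (T AND F).
(a) = F OR F = false.
(b) commercially zoned — holds.
(2) = F AND T = false.
(3) no code violations — not satisfied.
So Overall is not satisfied (F OR F OR F).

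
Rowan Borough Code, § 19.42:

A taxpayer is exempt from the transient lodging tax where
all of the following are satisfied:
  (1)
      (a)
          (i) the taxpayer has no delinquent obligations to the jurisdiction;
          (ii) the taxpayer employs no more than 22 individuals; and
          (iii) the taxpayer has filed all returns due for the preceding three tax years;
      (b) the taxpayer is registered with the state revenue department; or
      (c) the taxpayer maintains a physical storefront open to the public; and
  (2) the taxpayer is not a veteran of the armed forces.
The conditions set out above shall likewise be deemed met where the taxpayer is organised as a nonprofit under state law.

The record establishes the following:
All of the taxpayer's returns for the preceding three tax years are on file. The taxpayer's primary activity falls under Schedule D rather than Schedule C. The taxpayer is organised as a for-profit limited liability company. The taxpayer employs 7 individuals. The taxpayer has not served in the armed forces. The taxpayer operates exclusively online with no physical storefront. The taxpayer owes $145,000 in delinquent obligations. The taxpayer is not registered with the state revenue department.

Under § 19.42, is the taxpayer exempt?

No — not exempt.

(i) no delinquency — not met.
(ii) ≤ 22 employees — met.
(iii) returns current — holds.
So (a) is not satisfied (F AND T AND T).
(b) state-registered — not met.
(c) has storefront — not satisfied.
(1): F OR F OR F → false.
(2) not (veteran) — holds.
Overall: F AND T → false.
Exception (nonprofit) — not satisfied.
Result: main false OR exception false → false.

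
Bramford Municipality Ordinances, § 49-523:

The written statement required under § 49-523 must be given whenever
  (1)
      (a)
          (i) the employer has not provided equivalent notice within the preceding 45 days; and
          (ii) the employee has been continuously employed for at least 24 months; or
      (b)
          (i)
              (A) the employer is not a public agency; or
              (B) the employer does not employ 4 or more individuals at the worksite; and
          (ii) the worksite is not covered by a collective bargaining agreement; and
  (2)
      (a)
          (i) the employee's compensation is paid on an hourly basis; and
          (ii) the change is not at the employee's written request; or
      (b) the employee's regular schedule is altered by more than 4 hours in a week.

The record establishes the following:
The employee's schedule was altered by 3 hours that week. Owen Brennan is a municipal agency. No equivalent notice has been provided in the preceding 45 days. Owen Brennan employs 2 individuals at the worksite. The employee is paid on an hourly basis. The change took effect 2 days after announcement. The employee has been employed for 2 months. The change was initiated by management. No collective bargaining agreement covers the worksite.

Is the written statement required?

Yes — required.

(i) no recent notice — satisfied.
(ii) tenure ≥ 24 mo. — fails.
(a) = T AND F = false.
(A) not (public agency) — not met.
(B) not (≥ 4 at site) — holds.
(i): F OR T → true.
(ii) no CBA — satisfied.
(b) = T AND T = true.
(1) = F OR T = true.
(i) hourly-paid — satisfied.
(ii) not employee-requested — holds.
So (a) is satisfied (T AND T).
(b) schedule shift > 4h — not met.
So (2) is satisfied (T OR F).
So Overall is satisfied (T AND T).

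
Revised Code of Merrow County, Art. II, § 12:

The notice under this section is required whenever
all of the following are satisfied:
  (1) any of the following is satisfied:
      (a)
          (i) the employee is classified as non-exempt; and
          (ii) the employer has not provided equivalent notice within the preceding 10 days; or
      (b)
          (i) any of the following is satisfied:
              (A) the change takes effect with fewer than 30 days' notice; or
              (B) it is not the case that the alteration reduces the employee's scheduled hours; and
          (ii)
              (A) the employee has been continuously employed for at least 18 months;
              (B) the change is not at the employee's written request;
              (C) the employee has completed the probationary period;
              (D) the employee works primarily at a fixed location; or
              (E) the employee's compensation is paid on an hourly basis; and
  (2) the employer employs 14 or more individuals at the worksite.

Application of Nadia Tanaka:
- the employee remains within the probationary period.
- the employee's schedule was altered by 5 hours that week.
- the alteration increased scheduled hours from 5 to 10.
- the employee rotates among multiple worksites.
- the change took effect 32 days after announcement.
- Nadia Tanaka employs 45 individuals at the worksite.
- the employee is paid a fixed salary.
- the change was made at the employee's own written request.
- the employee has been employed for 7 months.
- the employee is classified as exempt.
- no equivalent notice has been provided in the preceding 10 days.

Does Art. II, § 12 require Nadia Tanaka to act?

No — not required.

(i) non-exempt — fails.
(ii) no recent notice — satisfied.
(a) = F AND T = false.
(A) < 30 days' notice — fails.
(B) not (hours reduced) — holds.
(i): F OR T → true.
(A) tenure ≥ 18 mo. — fails.
(B) not employee-requested — not satisfied.
(C) past probation — fails.
(D) fixed location — not satisfied.
(E) hourly-paid — not satisfied.
(ii): F OR F OR F OR F OR F → false.
(b): T AND F → false.
So (1) is not satisfied (F OR F).
(2) ≥ 14 at site — met.
Overall = F AND T = false.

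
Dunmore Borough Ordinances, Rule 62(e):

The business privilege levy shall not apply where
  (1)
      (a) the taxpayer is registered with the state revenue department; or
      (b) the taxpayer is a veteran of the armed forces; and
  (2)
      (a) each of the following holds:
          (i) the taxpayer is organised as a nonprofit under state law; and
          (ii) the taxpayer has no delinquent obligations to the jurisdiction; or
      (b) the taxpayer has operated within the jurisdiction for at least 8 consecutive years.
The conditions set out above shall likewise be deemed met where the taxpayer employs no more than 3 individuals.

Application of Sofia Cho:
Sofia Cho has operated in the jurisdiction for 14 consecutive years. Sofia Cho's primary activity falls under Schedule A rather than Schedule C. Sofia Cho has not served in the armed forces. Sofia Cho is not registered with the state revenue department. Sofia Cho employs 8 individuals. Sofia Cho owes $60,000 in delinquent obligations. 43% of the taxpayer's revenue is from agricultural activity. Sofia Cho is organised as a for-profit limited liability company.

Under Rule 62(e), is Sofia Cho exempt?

No — not exempt.

(a) state-registered — not met.
(b) veteran — fails.
(1) = F OR F = false.
(i) nonprofit — not satisfied.
(ii) no delinquency — not satisfied.
(a): F AND F → false.
(b) ≥ 8 yrs in jurisdiction — met.
So (2) is satisfied (F OR T).
Overall = F AND T = false.
Exception (≤ 3 employees) — not satisfied.
Result: main false OR exception false → false.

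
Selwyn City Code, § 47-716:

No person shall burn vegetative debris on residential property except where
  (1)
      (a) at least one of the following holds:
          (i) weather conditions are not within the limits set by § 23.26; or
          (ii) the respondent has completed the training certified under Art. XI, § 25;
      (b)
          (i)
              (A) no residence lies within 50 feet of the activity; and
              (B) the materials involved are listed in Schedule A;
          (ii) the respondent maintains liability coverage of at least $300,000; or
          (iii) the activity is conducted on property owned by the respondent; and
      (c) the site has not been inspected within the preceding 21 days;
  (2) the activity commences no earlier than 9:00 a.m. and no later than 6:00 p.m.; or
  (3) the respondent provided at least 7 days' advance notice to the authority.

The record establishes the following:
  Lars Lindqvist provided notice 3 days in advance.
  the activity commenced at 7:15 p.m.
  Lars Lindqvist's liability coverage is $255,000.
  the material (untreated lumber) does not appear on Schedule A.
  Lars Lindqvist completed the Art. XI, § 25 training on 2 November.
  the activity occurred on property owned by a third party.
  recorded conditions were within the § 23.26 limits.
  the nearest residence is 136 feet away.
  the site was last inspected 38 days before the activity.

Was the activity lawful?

No — unlawful.

(i) not (weather ok) — not met.
(ii) training certified — holds.
(a) = F OR T = true.
(A) no residence in 50 ft — satisfied.
(B) Schedule A material — not met.
(i) = T AND F = false.
(ii) coverage ≥ $300,000 — not met.
(iii) own property — not met.
So (b) is not satisfied (F OR F OR F).
(c) not (site inspected) — holds.
(1) = T AND F AND T = false.
(2) start within hours — not satisfied.
(3) ≥7 days' notice — not met.
Overall: F OR F OR F → false.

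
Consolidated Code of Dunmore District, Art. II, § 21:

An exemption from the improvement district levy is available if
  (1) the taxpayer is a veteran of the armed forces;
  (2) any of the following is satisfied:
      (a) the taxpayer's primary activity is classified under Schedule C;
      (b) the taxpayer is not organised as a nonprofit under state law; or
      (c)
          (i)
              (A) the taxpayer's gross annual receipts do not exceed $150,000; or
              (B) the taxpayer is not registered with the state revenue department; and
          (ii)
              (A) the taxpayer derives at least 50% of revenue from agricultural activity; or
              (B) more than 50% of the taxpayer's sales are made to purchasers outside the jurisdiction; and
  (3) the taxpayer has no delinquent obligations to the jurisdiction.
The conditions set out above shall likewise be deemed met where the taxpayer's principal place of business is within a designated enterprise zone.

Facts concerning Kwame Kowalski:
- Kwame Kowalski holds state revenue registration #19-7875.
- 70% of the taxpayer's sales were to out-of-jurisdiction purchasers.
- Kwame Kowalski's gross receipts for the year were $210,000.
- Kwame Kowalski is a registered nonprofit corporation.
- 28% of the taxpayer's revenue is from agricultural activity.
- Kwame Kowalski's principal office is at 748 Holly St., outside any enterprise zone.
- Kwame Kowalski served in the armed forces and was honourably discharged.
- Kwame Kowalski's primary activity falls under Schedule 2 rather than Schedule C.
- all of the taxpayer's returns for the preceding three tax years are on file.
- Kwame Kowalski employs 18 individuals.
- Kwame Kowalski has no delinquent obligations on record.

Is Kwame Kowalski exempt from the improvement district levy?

No — not exempt.

(1) veteran — holds.
(a) Schedule C activity — not satisfied.
(b) not (nonprofit) — not met.
(A) receipts ≤ $150,000 — not satisfied.
(B) not (state-registered) — fails.
(i) = F OR F = false.
(A) ≥50% agricultural — not met.
(B) >50% out-of-jur. sales — holds.
So (ii) is satisfied (F OR T).
(c) = F AND T = false.
So (2) is not satisfied (F OR F OR F).
(3) no delinquency — holds.
Overall: T AND F AND T → false.
Exception (in enterprise zone) — not satisfied.
Result: main false OR exception false → false.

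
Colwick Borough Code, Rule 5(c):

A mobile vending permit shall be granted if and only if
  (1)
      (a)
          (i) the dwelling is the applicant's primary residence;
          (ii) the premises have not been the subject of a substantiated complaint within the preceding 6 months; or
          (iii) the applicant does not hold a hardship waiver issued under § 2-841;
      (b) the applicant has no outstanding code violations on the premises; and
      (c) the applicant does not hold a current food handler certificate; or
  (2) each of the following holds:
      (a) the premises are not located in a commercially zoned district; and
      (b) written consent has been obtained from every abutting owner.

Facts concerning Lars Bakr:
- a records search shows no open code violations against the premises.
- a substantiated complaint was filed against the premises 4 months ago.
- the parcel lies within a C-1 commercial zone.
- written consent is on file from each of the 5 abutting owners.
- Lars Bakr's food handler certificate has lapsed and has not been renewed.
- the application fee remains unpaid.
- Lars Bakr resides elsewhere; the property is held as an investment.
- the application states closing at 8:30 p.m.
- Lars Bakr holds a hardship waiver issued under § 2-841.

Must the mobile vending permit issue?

(i) primary residence — fails.
(ii) no complaint in 6 mo. — not met.
(iii) not (hardship waiver) — fails.
(a): F OR F OR F → false.
(b) no code violations — holds.
(c) not (food handler cert.) — met.
(1): F AND T AND T → false.
(a) not (commercially zoned) — fails.
(b) all abutters consent — holds.
(2): F AND T → false.
So Overall is not satisfied (F OR F).

No — denied.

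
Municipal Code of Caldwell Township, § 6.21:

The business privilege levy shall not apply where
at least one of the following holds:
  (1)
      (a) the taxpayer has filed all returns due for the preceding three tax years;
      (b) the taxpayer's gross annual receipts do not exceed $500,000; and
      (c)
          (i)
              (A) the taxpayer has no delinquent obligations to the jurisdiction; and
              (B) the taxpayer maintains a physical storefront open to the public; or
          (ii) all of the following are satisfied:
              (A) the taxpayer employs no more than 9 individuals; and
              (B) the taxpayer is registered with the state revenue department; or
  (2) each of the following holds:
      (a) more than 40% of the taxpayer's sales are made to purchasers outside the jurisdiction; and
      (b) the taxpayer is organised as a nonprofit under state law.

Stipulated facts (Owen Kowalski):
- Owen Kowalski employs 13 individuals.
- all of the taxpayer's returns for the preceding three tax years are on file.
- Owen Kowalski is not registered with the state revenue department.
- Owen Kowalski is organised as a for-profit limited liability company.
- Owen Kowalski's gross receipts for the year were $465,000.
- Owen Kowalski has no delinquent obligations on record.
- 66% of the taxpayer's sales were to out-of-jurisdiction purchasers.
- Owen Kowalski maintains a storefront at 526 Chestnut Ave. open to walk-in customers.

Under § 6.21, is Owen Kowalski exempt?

(a) returns current — satisfied.
(b) receipts ≤ $500,000 — satisfied.
(A) no delinquency — holds.
(B) has storefront — satisfied.
(i): T AND T → true.
(A) ≤ 9 employees — not satisfied.
(B) state-registered — not met.
(ii): F AND F → false.
(c): T OR F → true.
So (1) is satisfied (T AND T AND T).
(a) >40% out-of-jur. sales — met.
(b) nonprofit — not satisfied.
So (2) is not satisfied (T AND F).
So Overall is satisfied (T OR F).

Yes — exempt.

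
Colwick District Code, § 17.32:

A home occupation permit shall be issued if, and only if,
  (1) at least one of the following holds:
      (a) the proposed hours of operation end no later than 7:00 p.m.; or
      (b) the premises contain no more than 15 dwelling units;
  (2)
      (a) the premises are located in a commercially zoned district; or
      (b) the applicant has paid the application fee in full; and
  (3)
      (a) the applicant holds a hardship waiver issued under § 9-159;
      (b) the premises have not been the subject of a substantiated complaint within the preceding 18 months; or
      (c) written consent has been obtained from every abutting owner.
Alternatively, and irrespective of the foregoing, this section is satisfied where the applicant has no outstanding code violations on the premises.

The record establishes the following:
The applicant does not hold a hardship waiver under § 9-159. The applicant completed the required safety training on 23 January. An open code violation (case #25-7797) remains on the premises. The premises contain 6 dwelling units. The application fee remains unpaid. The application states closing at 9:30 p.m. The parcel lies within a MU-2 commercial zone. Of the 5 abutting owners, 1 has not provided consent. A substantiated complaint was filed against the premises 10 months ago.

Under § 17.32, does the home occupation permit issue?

No — denied.

(a) closes by 7 p.m. — fails.
(b) ≤ 15 units — holds.
(1) = F OR T = true.
(a) commercially zoned — satisfied.
(b) fee paid — not met.
(2) = T OR F = true.
(a) hardship waiver — fails.
(b) no complaint in 18 mo. — not satisfied.
(c) all abutters consent — fails.
(3): F OR F OR F → false.
Overall: T AND T AND F → false.
Exception (no code violations) — not satisfied.
Result: main false OR exception false → false.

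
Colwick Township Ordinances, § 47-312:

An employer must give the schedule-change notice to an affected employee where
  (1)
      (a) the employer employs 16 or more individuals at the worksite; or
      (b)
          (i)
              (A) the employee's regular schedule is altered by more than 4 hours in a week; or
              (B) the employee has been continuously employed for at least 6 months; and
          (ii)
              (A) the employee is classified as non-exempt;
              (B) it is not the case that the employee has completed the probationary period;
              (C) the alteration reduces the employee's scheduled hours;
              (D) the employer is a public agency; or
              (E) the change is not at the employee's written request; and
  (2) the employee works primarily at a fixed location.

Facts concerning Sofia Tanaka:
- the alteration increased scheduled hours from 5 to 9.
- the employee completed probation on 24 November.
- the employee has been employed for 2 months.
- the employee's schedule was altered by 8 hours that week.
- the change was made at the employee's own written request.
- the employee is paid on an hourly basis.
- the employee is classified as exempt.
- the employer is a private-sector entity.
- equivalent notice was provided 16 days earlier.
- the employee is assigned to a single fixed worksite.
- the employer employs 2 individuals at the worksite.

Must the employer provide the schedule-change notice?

(a) ≥ 16 at site — not satisfied.
(A) schedule shift > 4h — satisfied.
(B) tenure ≥ 6 mo. — not satisfied.
(i): T OR F → true.
(A) non-exempt — not satisfied.
(B) not (past probation) — not satisfied.
(C) hours reduced — not satisfied.
(D) public agency — not satisfied.
(E) not employee-requested — fails.
(ii): F OR F OR F OR F OR F → false.
(b): T AND F → false.
(1): F OR F → false.
(2) fixed location — holds.
So Overall is not satisfied (F AND T).

No — not required.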